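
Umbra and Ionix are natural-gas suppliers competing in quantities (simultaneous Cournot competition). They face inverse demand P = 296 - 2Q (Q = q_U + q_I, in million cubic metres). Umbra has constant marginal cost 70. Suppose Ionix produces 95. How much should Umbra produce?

9

With the rival's output fixed at 95, Umbra's profit is π_U = (296 - 2·95 - 2q_U)q_U - (70q_U) = (106 - 2q_U)q_U - (70q_U).
∂π_U/∂q_U = 36 - 4q_U = 0, so q_U = 9.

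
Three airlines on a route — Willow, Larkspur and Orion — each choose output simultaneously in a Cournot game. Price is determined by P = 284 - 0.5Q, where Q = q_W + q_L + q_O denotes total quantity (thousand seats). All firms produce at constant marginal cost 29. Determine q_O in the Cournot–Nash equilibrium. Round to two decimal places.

Each firm earns π_i = (284 - 0.5Q)q_i - 29q_i.
Setting ∂π_i/∂q_i = 0 with rivals' quantities fixed: 255 - q_i - (1/2)·Σ_{j≠i} q_j = 0.
With identical firms every q_j equals q_i, so Σ_{j≠i} q_j = 2q_i and 255 = 2q_i, giving q_i = 255/2.

127.50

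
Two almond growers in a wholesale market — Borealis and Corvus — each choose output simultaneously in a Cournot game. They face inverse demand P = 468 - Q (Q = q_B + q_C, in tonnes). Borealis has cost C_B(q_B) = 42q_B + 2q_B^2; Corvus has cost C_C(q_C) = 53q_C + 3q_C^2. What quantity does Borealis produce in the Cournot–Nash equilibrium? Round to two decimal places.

Borealis's profit: π_B = (468 - Q)q_B - (42q_B + 2q_B²). Setting ∂π_B/∂q_B = 0: 426 - 6q_B - (q_C) = 0.
Corvus's profit: π_C = (468 - Q)q_C - (53q_C + 3q_C²). Setting ∂π_C/∂q_C = 0: 415 - 8q_C - (q_B) = 0.
Best responses: q_B = (426 - q_C)/6, q_C = (415 - q_B)/8.
Solving the pair: q_B = 63.6809, q_C = 43.9149.

63.68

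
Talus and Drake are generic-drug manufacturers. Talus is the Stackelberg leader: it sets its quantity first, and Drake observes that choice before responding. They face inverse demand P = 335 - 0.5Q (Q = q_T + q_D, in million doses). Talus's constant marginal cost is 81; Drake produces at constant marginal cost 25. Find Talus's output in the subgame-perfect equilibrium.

198

Solve by backward induction. Given q_T, the follower Drake maximises π_D = (335 - (1/2)q_T - (1/2)q_D)q_D - 25q_D.
Setting the follower's marginal profit to zero, 310 - (1/2)q_T - q_D = 0, i.e. q_D = (310 - (1/2)q_T).
The leader anticipates this reaction. Substituting into P = 335 - 0.5Q gives P = 180 - (1/4)q_T, so π_T = (180 - (1/4)q_T)q_T - 81q_T.
The leader's first-order condition 99 - (1/2)q_T = 0 yields q_T = 198.
Then q_D = (310 - (1/2)·198) = 211.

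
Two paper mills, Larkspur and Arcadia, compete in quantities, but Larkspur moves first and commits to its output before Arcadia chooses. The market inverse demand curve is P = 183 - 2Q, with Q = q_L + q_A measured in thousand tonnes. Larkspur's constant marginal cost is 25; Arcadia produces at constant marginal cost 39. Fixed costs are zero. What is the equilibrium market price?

68

The follower Arcadia best-responds to any q_L: π_A = (183 - 2Q)q_A - 39q_A.
Setting the follower's marginal profit to zero, 144 - 2q_L - 4q_A = 0, i.e. q_A = (144 - 2q_L)/4.
The leader anticipates this reaction. Substituting into P = 183 - 2Q gives P = 111 - q_L, so π_L = (111 - q_L)q_L - 25q_L.
The leader's first-order condition 86 - 2q_L = 0 yields q_L = 43.
Then q_A = (144 - 2·43)/4 = 29/2.
Total output Q = 115/2, so price P = 183 - 2·(115/2) = 68.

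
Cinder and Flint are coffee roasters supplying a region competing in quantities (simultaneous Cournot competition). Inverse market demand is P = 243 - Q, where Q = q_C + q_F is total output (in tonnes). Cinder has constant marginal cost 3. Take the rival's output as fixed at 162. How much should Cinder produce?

With the rival's output fixed at 162, Cinder's profit is π_C = (243 - 162 - q_C)q_C - (3q_C) = (81 - q_C)q_C - (3q_C).
∂π_C/∂q_C = 78 - 2q_C = 0, so q_C = 39.

39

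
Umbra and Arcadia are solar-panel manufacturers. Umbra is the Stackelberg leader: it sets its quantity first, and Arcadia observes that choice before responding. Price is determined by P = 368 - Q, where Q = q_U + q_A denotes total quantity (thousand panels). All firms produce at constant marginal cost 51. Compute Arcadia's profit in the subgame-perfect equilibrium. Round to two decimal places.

The follower Arcadia best-responds to any q_U: π_A = (368 - Q)q_A - 51q_A.
Setting the follower's marginal profit to zero, 317 - q_U - 2q_A = 0, i.e. q_A = (317 - q_U)/2.
The leader anticipates this reaction. Substituting into P = 368 - Q gives P = 419/2 - (1/2)q_U, so π_U = (419/2 - (1/2)q_U)q_U - 51q_U.
Leader FOC: 317/2 - q_U = 0, so q_U = 317/2.
Then q_A = (317 - 317/2)/2 = 317/4.
Price P = 368 - 951/4 = 521/4.
Arcadia's profit: (521/4 - 51)·(317/4) = 6280.5625.

6280.56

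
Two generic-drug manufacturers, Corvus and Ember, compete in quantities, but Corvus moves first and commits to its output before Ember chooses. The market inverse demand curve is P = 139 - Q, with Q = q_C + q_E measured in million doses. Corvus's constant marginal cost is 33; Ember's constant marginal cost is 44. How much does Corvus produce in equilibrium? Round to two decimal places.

58.50

The follower Ember best-responds to any q_C: π_E = (139 - Q)q_E - 44q_E.
Follower FOC: 95 - q_C - 2q_E = 0, so q_E(q_C) = (95 - q_C)/2.
The leader anticipates this reaction. Substituting into P = 139 - Q gives P = 183/2 - (1/2)q_C, so π_C = (183/2 - (1/2)q_C)q_C - 33q_C.
The leader's first-order condition 117/2 - q_C = 0 yields q_C = 117/2.
Then q_E = (95 - 117/2)/2 = 73/4.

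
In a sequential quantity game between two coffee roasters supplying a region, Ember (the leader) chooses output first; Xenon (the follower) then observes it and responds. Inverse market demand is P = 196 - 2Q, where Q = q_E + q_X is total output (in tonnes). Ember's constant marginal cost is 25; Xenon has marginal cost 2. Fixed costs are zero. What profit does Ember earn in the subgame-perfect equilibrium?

Solve by backward induction. Given q_E, the follower Xenon maximises π_X = (196 - 2q_E - 2q_X)q_X - 2q_X.
∂π_X/∂q_X = 194 - 2q_E - 4q_X = 0 gives the reaction function q_X = (194 - 2q_E)/4.
The leader anticipates this reaction. Substituting into P = 196 - 2Q gives P = 99 - q_E, so π_E = (99 - q_E)q_E - 25q_E.
Maximising: ∂π_E/∂q_E = 74 - 2q_E = 0, giving q_E = 37.
Then q_X = (194 - 2·37)/4 = 30.
Price P = 196 - 2·67 = 62.
Ember's profit: (62 - 25)·37 = 1369.

1369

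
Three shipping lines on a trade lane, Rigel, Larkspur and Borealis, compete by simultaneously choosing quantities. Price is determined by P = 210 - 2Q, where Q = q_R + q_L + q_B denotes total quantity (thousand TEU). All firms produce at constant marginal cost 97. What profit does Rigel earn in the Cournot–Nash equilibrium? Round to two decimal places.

399.03

A representative firm's profit is π_i = q_i(210 - 2Q) - 97q_i.
First-order condition (treating rivals' output as given): 113 - 4q_i - 2·Σ_{j≠i} q_j = 0.
By symmetry each firm produces the same amount; substituting Σ_{j≠i} q_j = 2q_i yields q_i = 113/8.
Price P = 210 - 2·(339/8) = 501/4.
Rigel's profit: (501/4 - 97)·(113/8) = 399.0313.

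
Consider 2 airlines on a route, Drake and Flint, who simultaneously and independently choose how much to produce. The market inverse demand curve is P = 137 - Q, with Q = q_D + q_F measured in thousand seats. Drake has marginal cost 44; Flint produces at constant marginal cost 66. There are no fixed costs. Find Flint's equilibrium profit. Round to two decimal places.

266.78

Drake's profit: π_D = (137 - Q)q_D - (44q_D). Setting ∂π_D/∂q_D = 0: 93 - 2q_D - (q_F) = 0.
Flint's first-order condition: 71 - 2q_F - (q_D) = 0.
Best responses: q_D = (93 - q_F)/2, q_F = (71 - q_D)/2.
Solving the pair: q_D = 115/3, q_F = 49/3.
Price P = 137 - 164/3 = 247/3.
Flint's profit: (247/3 - 66)·(49/3) = 266.7778.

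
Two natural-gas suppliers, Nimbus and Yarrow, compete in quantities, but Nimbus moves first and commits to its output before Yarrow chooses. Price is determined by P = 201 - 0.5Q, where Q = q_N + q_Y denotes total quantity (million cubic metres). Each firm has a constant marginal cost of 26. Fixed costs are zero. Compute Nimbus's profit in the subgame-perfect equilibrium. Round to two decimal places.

7656.25

Solve by backward induction. Given q_N, the follower Yarrow maximises π_Y = (201 - (1/2)q_N - (1/2)q_Y)q_Y - 26q_Y.
∂π_Y/∂q_Y = 175 - (1/2)q_N - q_Y = 0 gives the reaction function q_Y = (175 - (1/2)q_N).
The leader anticipates this reaction. Substituting into P = 201 - 0.5Q gives P = 227/2 - (1/4)q_N, so π_N = (227/2 - (1/4)q_N)q_N - 26q_N.
Maximising: ∂π_N/∂q_N = 175/2 - (1/2)q_N = 0, giving q_N = 175.
Then q_Y = (175 - (1/2)·175) = 175/2.
Price P = 201 - (1/2)·(525/2) = 279/4.
Nimbus's profit: (279/4 - 26)·175 = 7656.2500.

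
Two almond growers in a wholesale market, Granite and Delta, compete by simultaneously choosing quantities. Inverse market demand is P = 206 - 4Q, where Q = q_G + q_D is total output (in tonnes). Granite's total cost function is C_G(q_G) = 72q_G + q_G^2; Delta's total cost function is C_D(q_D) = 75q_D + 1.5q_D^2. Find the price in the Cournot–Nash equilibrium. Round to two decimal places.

Granite's profit: π_G = (206 - 4Q)q_G - (72q_G + q_G²). Setting ∂π_G/∂q_G = 0: 134 - 10q_G - 4(q_D) = 0.
Delta's first-order condition: 131 - 11q_D - 4(q_G) = 0.
Best responses: q_G = (134 - 4q_D)/10, q_D = (131 - 4q_G)/11.
Solving the pair: q_G = 475/47, q_D = 387/47.
Total output Q = 862/47, so price P = 206 - 4·(862/47) = 132.6383.

132.64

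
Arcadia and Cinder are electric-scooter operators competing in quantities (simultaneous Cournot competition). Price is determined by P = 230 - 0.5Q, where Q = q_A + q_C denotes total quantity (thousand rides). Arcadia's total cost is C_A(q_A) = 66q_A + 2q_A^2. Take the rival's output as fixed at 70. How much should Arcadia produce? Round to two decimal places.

25.80

With the rival's output fixed at 70, Arcadia's profit is π_A = (230 - (1/2)·70 - (1/2)q_A)q_A - (66q_A + 2q_A²) = (195 - (1/2)q_A)q_A - (66q_A + 2q_A²).
∂π_A/∂q_A = 129 - 5q_A = 0, so q_A = 129/5.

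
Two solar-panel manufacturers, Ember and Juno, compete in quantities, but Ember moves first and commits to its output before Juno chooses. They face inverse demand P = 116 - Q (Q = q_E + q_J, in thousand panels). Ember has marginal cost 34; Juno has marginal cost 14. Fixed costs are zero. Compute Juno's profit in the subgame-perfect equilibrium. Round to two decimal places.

Solve by backward induction. Given q_E, the follower Juno maximises π_J = (116 - q_E - q_J)q_J - 14q_J.
∂π_J/∂q_J = 102 - q_E - 2q_J = 0 gives the reaction function q_J = (102 - q_E)/2.
The leader anticipates this reaction. Substituting into P = 116 - Q gives P = 65 - (1/2)q_E, so π_E = (65 - (1/2)q_E)q_E - 34q_E.
The leader's first-order condition 31 - q_E = 0 yields q_E = 31.
Then q_J = (102 - 31)/2 = 71/2.
Price P = 116 - 133/2 = 99/2.
Juno's profit: (99/2 - 14)·(71/2) = 1260.2500.

1260.25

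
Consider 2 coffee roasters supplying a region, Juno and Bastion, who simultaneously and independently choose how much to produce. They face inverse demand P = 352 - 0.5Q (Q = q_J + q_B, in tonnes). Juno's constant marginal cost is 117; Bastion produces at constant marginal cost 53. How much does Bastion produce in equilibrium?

242

Juno's profit: π_J = (352 - 0.5Q)q_J - (117q_J). Setting ∂π_J/∂q_J = 0: 235 - q_J - (1/2)(q_B) = 0.
Bastion's first-order condition: 299 - q_B - (1/2)(q_J) = 0.
Best responses: q_J = (235 - (1/2)q_B), q_B = (299 - (1/2)q_J).
Solving the pair: q_J = 114, q_B = 242.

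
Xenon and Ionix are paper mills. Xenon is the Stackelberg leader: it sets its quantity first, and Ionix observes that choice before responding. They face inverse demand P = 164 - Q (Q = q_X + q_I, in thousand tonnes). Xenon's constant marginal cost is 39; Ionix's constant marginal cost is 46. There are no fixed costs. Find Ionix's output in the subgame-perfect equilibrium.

26

The follower Ionix best-responds to any q_X: π_I = (164 - Q)q_I - 46q_I.
∂π_I/∂q_I = 118 - q_X - 2q_I = 0 gives the reaction function q_I = (118 - q_X)/2.
The leader anticipates this reaction. Substituting into P = 164 - Q gives P = 105 - (1/2)q_X, so π_X = (105 - (1/2)q_X)q_X - 39q_X.
The leader's first-order condition 66 - q_X = 0 yields q_X = 66.
Then q_I = (118 - 66)/2 = 26.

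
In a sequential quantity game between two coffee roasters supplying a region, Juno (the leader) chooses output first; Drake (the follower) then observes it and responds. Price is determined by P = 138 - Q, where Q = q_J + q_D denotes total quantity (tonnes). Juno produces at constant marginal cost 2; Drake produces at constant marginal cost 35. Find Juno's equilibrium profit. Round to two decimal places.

3570.13

The follower Drake best-responds to any q_J: π_D = (138 - Q)q_D - 35q_D.
∂π_D/∂q_D = 103 - q_J - 2q_D = 0 gives the reaction function q_D = (103 - q_J)/2.
Juno substitutes q_D(q_J) into its own profit: π_J = q_J(138 - q_J - (103 - q_J)/2) - 2q_J = (173/2 - (1/2)q_J)q_J - 2q_J.
The leader's first-order condition 169/2 - q_J = 0 yields q_J = 169/2.
Then q_D = (103 - 169/2)/2 = 37/4.
Price P = 138 - 375/4 = 177/4.
Juno's profit: (177/4 - 2)·(169/2) = 3570.1250.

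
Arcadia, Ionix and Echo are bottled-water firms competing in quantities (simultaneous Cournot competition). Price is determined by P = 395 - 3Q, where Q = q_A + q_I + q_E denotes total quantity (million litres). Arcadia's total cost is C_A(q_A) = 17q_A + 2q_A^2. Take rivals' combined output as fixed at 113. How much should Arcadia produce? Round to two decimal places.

3.90

With rivals' combined output fixed at 113, Arcadia's profit is π_A = (395 - 3·113 - 3q_A)q_A - (17q_A + 2q_A²) = (56 - 3q_A)q_A - (17q_A + 2q_A²).
∂π_A/∂q_A = 39 - 10q_A = 0, so q_A = 39/10.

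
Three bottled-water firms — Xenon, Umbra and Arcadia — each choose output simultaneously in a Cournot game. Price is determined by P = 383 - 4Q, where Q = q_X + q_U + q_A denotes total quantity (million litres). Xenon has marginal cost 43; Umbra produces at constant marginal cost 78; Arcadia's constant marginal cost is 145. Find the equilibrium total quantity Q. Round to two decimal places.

55.19

Xenon's profit: π_X = (383 - 4Q)q_X - (43q_X). Setting ∂π_X/∂q_X = 0: 340 - 8q_X - 4(q_U + q_A) = 0.
Umbra's first-order condition: 305 - 8q_U - 4(q_X + q_A) = 0.
Arcadia's first-order condition: 238 - 8q_A - 4(q_X + q_U) = 0.
Adding the 3 first-order conditions: 883 − 16Q = 0, so Q = 883/16.
Back-substituting: q_X = (340 − 883/4)/4 = 477/16, q_U = (305 − 883/4)/4 = 337/16, q_A = (238 − 883/4)/4 = 69/16.
Total output Q = 477/16 + 337/16 + 69/16 = 883/16.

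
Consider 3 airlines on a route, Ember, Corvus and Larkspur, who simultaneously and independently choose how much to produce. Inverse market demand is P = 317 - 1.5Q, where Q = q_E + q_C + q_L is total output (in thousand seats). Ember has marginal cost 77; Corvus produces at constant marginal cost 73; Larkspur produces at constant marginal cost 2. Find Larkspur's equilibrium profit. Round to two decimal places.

8855.04

Ember's profit: π_E = (317 - 1.5Q)q_E - (77q_E). Setting ∂π_E/∂q_E = 0: 240 - 3q_E - (3/2)(q_C + q_L) = 0.
Corvus's profit: π_C = (317 - 1.5Q)q_C - (73q_C). Setting ∂π_C/∂q_C = 0: 244 - 3q_C - (3/2)(q_E + q_L) = 0.
Larkspur's first-order condition: 315 - 3q_L - (3/2)(q_E + q_C) = 0.
Adding the 3 first-order conditions: 799 − 6Q = 0, so Q = 799/6.
Back-substituting: q_E = (240 − 799/4)/(3/2) = 161/6, q_C = (244 − 799/4)/(3/2) = 59/2, q_L = (315 − 799/4)/(3/2) = 461/6.
Price P = 317 - (3/2)·(799/6) = 469/4.
Larkspur's profit: (469/4 - 2)·(461/6) = 8855.0417.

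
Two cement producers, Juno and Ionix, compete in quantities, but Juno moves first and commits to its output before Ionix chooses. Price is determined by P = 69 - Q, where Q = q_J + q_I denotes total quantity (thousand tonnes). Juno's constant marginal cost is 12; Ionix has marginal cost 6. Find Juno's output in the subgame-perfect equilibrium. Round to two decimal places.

25.50

The follower Ionix best-responds to any q_J: π_I = (69 - Q)q_I - 6q_I.
∂π_I/∂q_I = 63 - q_J - 2q_I = 0 gives the reaction function q_I = (63 - q_J)/2.
The leader anticipates this reaction. Substituting into P = 69 - Q gives P = 75/2 - (1/2)q_J, so π_J = (75/2 - (1/2)q_J)q_J - 12q_J.
Leader FOC: 51/2 - q_J = 0, so q_J = 51/2.
Then q_I = (63 - 51/2)/2 = 75/4.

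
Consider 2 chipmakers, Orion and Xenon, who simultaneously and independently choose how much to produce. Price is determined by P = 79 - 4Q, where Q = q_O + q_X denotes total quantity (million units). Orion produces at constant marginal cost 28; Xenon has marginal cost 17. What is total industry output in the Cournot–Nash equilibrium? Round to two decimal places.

9.42

Orion's profit: π_O = (79 - 4Q)q_O - (28q_O). Setting ∂π_O/∂q_O = 0: 51 - 8q_O - 4(q_X) = 0.
Xenon's first-order condition: 62 - 8q_X - 4(q_O) = 0.
Rearranging gives the reaction functions q_O = (51 - 4q_X)/8 and q_X = (62 - 4q_O)/8.
Solving the pair: q_O = 10/3, q_X = 73/12.
Total output Q = 10/3 + 73/12 = 113/12.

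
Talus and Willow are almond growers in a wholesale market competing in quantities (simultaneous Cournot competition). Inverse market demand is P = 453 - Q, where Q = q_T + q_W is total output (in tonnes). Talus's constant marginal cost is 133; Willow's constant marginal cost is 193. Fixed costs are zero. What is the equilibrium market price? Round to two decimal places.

259.67

Talus's profit: π_T = (453 - Q)q_T - (133q_T). Setting ∂π_T/∂q_T = 0: 320 - 2q_T - (q_W) = 0.
Willow's first-order condition: 260 - 2q_W - (q_T) = 0.
Best responses: q_T = (320 - q_W)/2, q_W = (260 - q_T)/2.
Solving the pair: q_T = 380/3, q_W = 200/3.
Total output Q = 580/3, so price P = 453 - 580/3 = 779/3.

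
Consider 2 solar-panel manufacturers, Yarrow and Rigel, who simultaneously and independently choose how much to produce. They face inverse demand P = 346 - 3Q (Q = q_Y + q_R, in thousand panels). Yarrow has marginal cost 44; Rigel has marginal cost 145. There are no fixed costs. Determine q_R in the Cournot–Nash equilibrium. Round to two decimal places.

11.11

Yarrow's profit: π_Y = (346 - 3Q)q_Y - (44q_Y). Setting ∂π_Y/∂q_Y = 0: 302 - 6q_Y - 3(q_R) = 0.
Rigel's first-order condition: 201 - 6q_R - 3(q_Y) = 0.
So q_Y = (302 - 3q_R)/6 and q_R = (201 - 3q_Y)/6.
Substituting one into the other gives q_Y = 403/9 and q_R = 100/9.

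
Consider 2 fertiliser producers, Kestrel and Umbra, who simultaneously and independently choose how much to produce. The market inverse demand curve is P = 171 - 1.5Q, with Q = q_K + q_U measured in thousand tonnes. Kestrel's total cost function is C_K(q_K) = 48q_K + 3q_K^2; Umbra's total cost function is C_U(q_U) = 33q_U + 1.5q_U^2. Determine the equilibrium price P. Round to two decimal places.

124.96

Kestrel's profit: π_K = (171 - 1.5Q)q_K - (48q_K + 3q_K²). Setting ∂π_K/∂q_K = 0: 123 - 9q_K - (3/2)(q_U) = 0.
Umbra's profit: π_U = (171 - 1.5Q)q_U - (33q_U + (3/2)q_U²). Setting ∂π_U/∂q_U = 0: 138 - 6q_U - (3/2)(q_K) = 0.
Best responses: q_K = (123 - (3/2)q_U)/9, q_U = (138 - (3/2)q_K)/6.
Substituting one into the other gives q_K = 236/23 and q_U = 470/23.
Total output Q = 706/23, so price P = 171 - (3/2)·(706/23) = 124.9565.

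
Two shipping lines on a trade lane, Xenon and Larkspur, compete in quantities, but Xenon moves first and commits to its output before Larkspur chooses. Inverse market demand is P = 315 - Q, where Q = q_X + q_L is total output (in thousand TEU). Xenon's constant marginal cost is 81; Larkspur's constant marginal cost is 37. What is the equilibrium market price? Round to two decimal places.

Solve by backward induction. Given q_X, the follower Larkspur maximises π_L = (315 - q_X - q_L)q_L - 37q_L.
Setting the follower's marginal profit to zero, 278 - q_X - 2q_L = 0, i.e. q_L = (278 - q_X)/2.
The leader anticipates this reaction. Substituting into P = 315 - Q gives P = 176 - (1/2)q_X, so π_X = (176 - (1/2)q_X)q_X - 81q_X.
The leader's first-order condition 95 - q_X = 0 yields q_X = 95.
Then q_L = (278 - 95)/2 = 183/2.
Total output Q = 373/2, so price P = 315 - 373/2 = 257/2.

128.50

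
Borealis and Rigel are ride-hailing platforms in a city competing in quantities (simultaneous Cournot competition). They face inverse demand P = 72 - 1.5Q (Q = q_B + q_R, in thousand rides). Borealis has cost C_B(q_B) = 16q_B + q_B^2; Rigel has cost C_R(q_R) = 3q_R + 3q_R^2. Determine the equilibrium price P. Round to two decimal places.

Borealis's profit: π_B = (72 - 1.5Q)q_B - (16q_B + q_B²). Setting ∂π_B/∂q_B = 0: 56 - 5q_B - (3/2)(q_R) = 0.
Rigel's profit: π_R = (72 - 1.5Q)q_R - (3q_R + 3q_R²). Setting ∂π_R/∂q_R = 0: 69 - 9q_R - (3/2)(q_B) = 0.
Best responses: q_B = (56 - (3/2)q_R)/5, q_R = (69 - (3/2)q_B)/9.
Solving the pair: q_B = 178/19, q_R = 116/19.
Total output Q = 294/19, so price P = 72 - (3/2)·(294/19) = 927/19.

48.79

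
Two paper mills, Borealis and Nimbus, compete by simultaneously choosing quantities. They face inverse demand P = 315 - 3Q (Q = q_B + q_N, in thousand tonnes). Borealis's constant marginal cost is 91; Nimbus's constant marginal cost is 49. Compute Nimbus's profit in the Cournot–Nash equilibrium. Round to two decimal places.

3513.48

Borealis's profit: π_B = (315 - 3Q)q_B - (91q_B). Setting ∂π_B/∂q_B = 0: 224 - 6q_B - 3(q_N) = 0.
Nimbus's first-order condition: 266 - 6q_N - 3(q_B) = 0.
Best responses: q_B = (224 - 3q_N)/6, q_N = (266 - 3q_B)/6.
Substituting one into the other gives q_B = 182/9 and q_N = 308/9.
Price P = 315 - 3·(490/9) = 455/3.
Nimbus's profit: (455/3 - 49)·(308/9) = 3513.4815.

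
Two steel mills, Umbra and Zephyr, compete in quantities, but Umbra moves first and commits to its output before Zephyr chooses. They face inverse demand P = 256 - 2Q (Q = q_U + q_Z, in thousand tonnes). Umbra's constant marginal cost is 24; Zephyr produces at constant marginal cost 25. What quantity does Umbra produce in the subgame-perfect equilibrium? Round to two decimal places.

58.25

The follower Zephyr best-responds to any q_U: π_Z = (256 - 2Q)q_Z - 25q_Z.
Follower FOC: 231 - 2q_U - 4q_Z = 0, so q_Z(q_U) = (231 - 2q_U)/4.
The leader anticipates this reaction. Substituting into P = 256 - 2Q gives P = 281/2 - q_U, so π_U = (281/2 - q_U)q_U - 24q_U.
Leader FOC: 233/2 - 2q_U = 0, so q_U = 233/4.
Then q_Z = (231 - 2·(233/4))/4 = 229/8.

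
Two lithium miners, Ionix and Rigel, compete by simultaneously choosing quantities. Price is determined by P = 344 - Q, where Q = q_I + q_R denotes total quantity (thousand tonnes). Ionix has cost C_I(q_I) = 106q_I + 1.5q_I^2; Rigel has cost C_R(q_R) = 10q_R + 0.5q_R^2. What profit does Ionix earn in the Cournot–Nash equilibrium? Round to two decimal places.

Ionix's profit: π_I = (344 - Q)q_I - (106q_I + (3/2)q_I²). Setting ∂π_I/∂q_I = 0: 238 - 5q_I - (q_R) = 0.
Rigel's first-order condition: 334 - 3q_R - (q_I) = 0.
So q_I = (238 - q_R)/5 and q_R = (334 - q_I)/3.
Substituting one into the other gives q_I = 190/7 and q_R = 716/7.
Price P = 344 - 906/7 = 1502/7.
Ionix's profit: (1502/7)·(190/7) - 106·(190/7) - (3/2)(190/7)² = 1841.8367.

1841.84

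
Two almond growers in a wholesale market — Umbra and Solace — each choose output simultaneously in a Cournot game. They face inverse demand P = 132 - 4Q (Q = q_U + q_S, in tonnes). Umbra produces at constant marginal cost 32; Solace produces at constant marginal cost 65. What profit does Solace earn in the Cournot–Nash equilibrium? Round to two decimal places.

Umbra's profit: π_U = (132 - 4Q)q_U - (32q_U). Setting ∂π_U/∂q_U = 0: 100 - 8q_U - 4(q_S) = 0.
Solace's first-order condition: 67 - 8q_S - 4(q_U) = 0.
Rearranging gives the reaction functions q_U = (100 - 4q_S)/8 and q_S = (67 - 4q_U)/8.
Substituting one into the other gives q_U = 133/12 and q_S = 17/6.
Price P = 132 - 4·(167/12) = 229/3.
Solace's profit: (229/3 - 65)·(17/6) = 289/9.

32.11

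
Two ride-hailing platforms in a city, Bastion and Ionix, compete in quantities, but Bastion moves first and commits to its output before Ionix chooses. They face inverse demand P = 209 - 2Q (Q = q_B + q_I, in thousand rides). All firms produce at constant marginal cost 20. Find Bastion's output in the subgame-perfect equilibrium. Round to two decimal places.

Solve by backward induction. Given q_B, the follower Ionix maximises π_I = (209 - 2q_B - 2q_I)q_I - 20q_I.
∂π_I/∂q_I = 189 - 2q_B - 4q_I = 0 gives the reaction function q_I = (189 - 2q_B)/4.
The leader anticipates this reaction. Substituting into P = 209 - 2Q gives P = 229/2 - q_B, so π_B = (229/2 - q_B)q_B - 20q_B.
Maximising: ∂π_B/∂q_B = 189/2 - 2q_B = 0, giving q_B = 189/4.
Then q_I = (189 - 2·(189/4))/4 = 189/8.

47.25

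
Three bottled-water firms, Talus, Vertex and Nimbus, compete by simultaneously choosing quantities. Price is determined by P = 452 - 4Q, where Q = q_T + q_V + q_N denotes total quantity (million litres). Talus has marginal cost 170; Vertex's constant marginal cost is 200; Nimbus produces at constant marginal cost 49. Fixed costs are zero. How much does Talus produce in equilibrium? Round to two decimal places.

11.94

Talus's profit: π_T = (452 - 4Q)q_T - (170q_T). Setting ∂π_T/∂q_T = 0: 282 - 8q_T - 4(q_V + q_N) = 0.
Vertex's first-order condition: 252 - 8q_V - 4(q_T + q_N) = 0.
Nimbus's first-order condition: 403 - 8q_N - 4(q_T + q_V) = 0.
Adding the 3 conditions: 937 − 8Q − 8Q = 0, i.e. Q = 937/16.
Back-substituting: q_T = (282 − 937/4)/4 = 191/16, q_V = (252 − 937/4)/4 = 71/16, q_N = (403 − 937/4)/4 = 675/16.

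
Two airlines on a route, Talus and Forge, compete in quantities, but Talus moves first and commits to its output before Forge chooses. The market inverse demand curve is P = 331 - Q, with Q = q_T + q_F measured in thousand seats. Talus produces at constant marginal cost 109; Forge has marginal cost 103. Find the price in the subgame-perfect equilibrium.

163

Solve by backward induction. Given q_T, the follower Forge maximises π_F = (331 - q_T - q_F)q_F - 103q_F.
Setting the follower's marginal profit to zero, 228 - q_T - 2q_F = 0, i.e. q_F = (228 - q_T)/2.
Talus substitutes q_F(q_T) into its own profit: π_T = q_T(331 - q_T - (228 - q_T)/2) - 109q_T = (217 - (1/2)q_T)q_T - 109q_T.
The leader's first-order condition 108 - q_T = 0 yields q_T = 108.
Then q_F = (228 - 108)/2 = 60.
Total output Q = 168, so price P = 331 - 168 = 163.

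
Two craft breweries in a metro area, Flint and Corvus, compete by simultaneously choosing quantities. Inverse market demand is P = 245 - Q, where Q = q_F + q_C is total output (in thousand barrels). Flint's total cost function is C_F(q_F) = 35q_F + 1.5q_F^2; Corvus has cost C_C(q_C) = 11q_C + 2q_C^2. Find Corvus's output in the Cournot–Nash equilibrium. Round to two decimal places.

33.10

Flint's profit: π_F = (245 - Q)q_F - (35q_F + (3/2)q_F²). Setting ∂π_F/∂q_F = 0: 210 - 5q_F - (q_C) = 0.
Corvus's first-order condition: 234 - 6q_C - (q_F) = 0.
So q_F = (210 - q_C)/5 and q_C = (234 - q_F)/6.
Substituting one into the other gives q_F = 1026/29 and q_C = 960/29.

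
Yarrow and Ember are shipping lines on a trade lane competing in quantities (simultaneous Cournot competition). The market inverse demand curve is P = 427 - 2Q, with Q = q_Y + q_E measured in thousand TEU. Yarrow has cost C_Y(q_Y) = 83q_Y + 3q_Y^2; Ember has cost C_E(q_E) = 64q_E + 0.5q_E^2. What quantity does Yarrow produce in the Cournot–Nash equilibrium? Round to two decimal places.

Yarrow's profit: π_Y = (427 - 2Q)q_Y - (83q_Y + 3q_Y²). Setting ∂π_Y/∂q_Y = 0: 344 - 10q_Y - 2(q_E) = 0.
Ember's profit: π_E = (427 - 2Q)q_E - (64q_E + (1/2)q_E²). Setting ∂π_E/∂q_E = 0: 363 - 5q_E - 2(q_Y) = 0.
So q_Y = (344 - 2q_E)/10 and q_E = (363 - 2q_Y)/5.
Substituting one into the other gives q_Y = 497/23 and q_E = 1471/23.

21.61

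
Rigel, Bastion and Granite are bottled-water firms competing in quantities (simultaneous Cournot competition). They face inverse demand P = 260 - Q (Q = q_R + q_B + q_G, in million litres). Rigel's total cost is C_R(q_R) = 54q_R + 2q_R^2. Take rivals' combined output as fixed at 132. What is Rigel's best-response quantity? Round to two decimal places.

With rivals' combined output fixed at 132, Rigel's profit is π_R = (260 - 132 - q_R)q_R - (54q_R + 2q_R²) = (128 - q_R)q_R - (54q_R + 2q_R²).
∂π_R/∂q_R = 74 - 6q_R = 0, so q_R = 37/3.

12.33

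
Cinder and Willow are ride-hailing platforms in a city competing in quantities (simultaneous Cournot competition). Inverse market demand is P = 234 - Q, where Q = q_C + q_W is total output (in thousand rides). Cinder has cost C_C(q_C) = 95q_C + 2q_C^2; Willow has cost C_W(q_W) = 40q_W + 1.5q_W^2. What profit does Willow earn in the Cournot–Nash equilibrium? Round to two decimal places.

Cinder's profit: π_C = (234 - Q)q_C - (95q_C + 2q_C²). Setting ∂π_C/∂q_C = 0: 139 - 6q_C - (q_W) = 0.
Willow's profit: π_W = (234 - Q)q_W - (40q_W + (3/2)q_W²). Setting ∂π_W/∂q_W = 0: 194 - 5q_W - (q_C) = 0.
Rearranging gives the reaction functions q_C = (139 - q_W)/6 and q_W = (194 - q_C)/5.
Solving the pair: q_C = 501/29, q_W = 1025/29.
Price P = 234 - 1526/29 = 181.3793.
Willow's profit: 181.3793·(1025/29) - 40·(1025/29) - (3/2)(1025/29)² = 3123.1421.

3123.14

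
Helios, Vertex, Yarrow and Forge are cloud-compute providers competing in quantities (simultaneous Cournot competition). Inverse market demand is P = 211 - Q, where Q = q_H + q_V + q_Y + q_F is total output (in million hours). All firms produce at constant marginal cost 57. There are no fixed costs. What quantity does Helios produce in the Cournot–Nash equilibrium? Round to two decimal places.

Each firm earns π_i = (211 - Q)q_i - 57q_i.
Setting ∂π_i/∂q_i = 0 with rivals' quantities fixed: 154 - 2q_i - Σ_{j≠i} q_j = 0.
With identical firms every q_j equals q_i, so Σ_{j≠i} q_j = 3q_i and 154 = 5q_i, giving q_i = 154/5.

30.80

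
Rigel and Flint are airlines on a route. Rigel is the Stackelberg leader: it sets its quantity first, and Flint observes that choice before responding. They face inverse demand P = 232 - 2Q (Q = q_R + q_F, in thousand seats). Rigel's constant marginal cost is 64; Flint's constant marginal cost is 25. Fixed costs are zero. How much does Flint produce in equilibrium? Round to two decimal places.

The follower Flint best-responds to any q_R: π_F = (232 - 2Q)q_F - 25q_F.
∂π_F/∂q_F = 207 - 2q_R - 4q_F = 0 gives the reaction function q_F = (207 - 2q_R)/4.
The leader anticipates this reaction. Substituting into P = 232 - 2Q gives P = 257/2 - q_R, so π_R = (257/2 - q_R)q_R - 64q_R.
Leader FOC: 129/2 - 2q_R = 0, so q_R = 129/4.
Then q_F = (207 - 2·(129/4))/4 = 285/8.

35.63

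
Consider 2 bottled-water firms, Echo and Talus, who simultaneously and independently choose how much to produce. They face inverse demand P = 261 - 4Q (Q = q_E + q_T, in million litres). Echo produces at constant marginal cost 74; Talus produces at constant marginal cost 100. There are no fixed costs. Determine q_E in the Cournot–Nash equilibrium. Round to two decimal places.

17.75

Echo's profit: π_E = (261 - 4Q)q_E - (74q_E). Setting ∂π_E/∂q_E = 0: 187 - 8q_E - 4(q_T) = 0.
Talus's first-order condition: 161 - 8q_T - 4(q_E) = 0.
Best responses: q_E = (187 - 4q_T)/8, q_T = (161 - 4q_E)/8.
Solving the pair: q_E = 71/4, q_T = 45/4.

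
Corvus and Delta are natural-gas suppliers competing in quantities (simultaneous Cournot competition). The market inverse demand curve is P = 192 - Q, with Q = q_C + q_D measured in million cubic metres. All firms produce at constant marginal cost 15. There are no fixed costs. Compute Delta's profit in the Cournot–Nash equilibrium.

A representative firm's profit is π_i = q_i(192 - Q) - 15q_i.
First-order condition (treating rivals' output as given): 177 - 2q_i - q_j = 0.
By symmetry each firm produces the same amount; substituting q_j = q_i yields q_i = 177/3 = 59.
Price P = 192 - 118 = 74.
Delta's profit: (74 - 15)·59 = 3481.

3481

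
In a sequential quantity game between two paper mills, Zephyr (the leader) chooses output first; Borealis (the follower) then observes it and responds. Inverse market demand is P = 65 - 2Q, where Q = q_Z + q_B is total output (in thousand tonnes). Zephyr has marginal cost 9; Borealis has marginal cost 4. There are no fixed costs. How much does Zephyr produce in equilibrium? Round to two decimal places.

Solve by backward induction. Given q_Z, the follower Borealis maximises π_B = (65 - 2q_Z - 2q_B)q_B - 4q_B.
Follower FOC: 61 - 2q_Z - 4q_B = 0, so q_B(q_Z) = (61 - 2q_Z)/4.
Zephyr substitutes q_B(q_Z) into its own profit: π_Z = q_Z(65 - 2q_Z - (61 - 2q_Z)/2) - 9q_Z = (69/2 - q_Z)q_Z - 9q_Z.
Maximising: ∂π_Z/∂q_Z = 51/2 - 2q_Z = 0, giving q_Z = 51/4.
Then q_B = (61 - 2·(51/4))/4 = 71/8.

12.75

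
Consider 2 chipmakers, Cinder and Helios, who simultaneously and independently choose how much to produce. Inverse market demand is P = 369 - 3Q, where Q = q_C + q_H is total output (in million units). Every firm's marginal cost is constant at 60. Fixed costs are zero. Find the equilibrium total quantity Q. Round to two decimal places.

A representative firm's profit is π_i = q_i(369 - 3Q) - 60q_i.
First-order condition (treating rivals' output as given): 309 - 6q_i - 3q_j = 0.
With identical firms every q_j equals q_i, so q_j = q_i and 309 = 9q_i, giving q_i = 103/3.
Total output Q = 103/3 + 103/3 = 206/3.

68.67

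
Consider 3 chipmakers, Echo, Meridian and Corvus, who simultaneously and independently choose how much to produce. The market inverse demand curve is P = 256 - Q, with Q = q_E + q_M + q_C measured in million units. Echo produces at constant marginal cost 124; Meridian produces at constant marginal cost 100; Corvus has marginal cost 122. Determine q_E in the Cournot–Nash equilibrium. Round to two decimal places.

26.50

Echo's profit: π_E = (256 - Q)q_E - (124q_E). Setting ∂π_E/∂q_E = 0: 132 - 2q_E - (q_M + q_C) = 0.
Meridian's profit: π_M = (256 - Q)q_M - (100q_M). Setting ∂π_M/∂q_M = 0: 156 - 2q_M - (q_E + q_C) = 0.
Corvus's profit: π_C = (256 - Q)q_C - (122q_C). Setting ∂π_C/∂q_C = 0: 134 - 2q_C - (q_E + q_M) = 0.
Adding the 3 first-order conditions: 422 − 4Q = 0, so Q = 211/2.
Back-substituting: q_E = (132 − 211/2) = 53/2, q_M = (156 − 211/2) = 101/2, q_C = (134 − 211/2) = 57/2.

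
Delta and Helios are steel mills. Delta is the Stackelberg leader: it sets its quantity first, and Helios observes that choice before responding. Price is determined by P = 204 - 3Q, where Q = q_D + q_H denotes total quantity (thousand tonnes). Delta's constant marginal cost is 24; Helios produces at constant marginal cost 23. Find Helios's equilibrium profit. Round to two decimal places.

The follower Helios best-responds to any q_D: π_H = (204 - 3Q)q_H - 23q_H.
Setting the follower's marginal profit to zero, 181 - 3q_D - 6q_H = 0, i.e. q_H = (181 - 3q_D)/6.
The leader anticipates this reaction. Substituting into P = 204 - 3Q gives P = 227/2 - (3/2)q_D, so π_D = (227/2 - (3/2)q_D)q_D - 24q_D.
Leader FOC: 179/2 - 3q_D = 0, so q_D = 179/6.
Then q_H = (181 - 3·(179/6))/6 = 61/4.
Price P = 204 - 3·(541/12) = 275/4.
Helios's profit: (275/4 - 23)·(61/4) = 697.6875.

697.69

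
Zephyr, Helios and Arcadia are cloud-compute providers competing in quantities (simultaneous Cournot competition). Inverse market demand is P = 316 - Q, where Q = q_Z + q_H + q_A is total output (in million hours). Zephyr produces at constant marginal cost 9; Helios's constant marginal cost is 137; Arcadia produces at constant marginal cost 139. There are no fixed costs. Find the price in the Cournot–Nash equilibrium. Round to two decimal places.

150.25

Zephyr's profit: π_Z = (316 - Q)q_Z - (9q_Z). Setting ∂π_Z/∂q_Z = 0: 307 - 2q_Z - (q_H + q_A) = 0.
Helios's profit: π_H = (316 - Q)q_H - (137q_H). Setting ∂π_H/∂q_H = 0: 179 - 2q_H - (q_Z + q_A) = 0.
Arcadia's profit: π_A = (316 - Q)q_A - (139q_A). Setting ∂π_A/∂q_A = 0: 177 - 2q_A - (q_Z + q_H) = 0.
Adding the 3 first-order conditions: 663 − 4Q = 0, so Q = 663/4.
Back-substituting: q_Z = (307 − 663/4) = 565/4, q_H = (179 − 663/4) = 53/4, q_A = (177 − 663/4) = 45/4.
Total output Q = 663/4, so price P = 316 - 663/4 = 601/4.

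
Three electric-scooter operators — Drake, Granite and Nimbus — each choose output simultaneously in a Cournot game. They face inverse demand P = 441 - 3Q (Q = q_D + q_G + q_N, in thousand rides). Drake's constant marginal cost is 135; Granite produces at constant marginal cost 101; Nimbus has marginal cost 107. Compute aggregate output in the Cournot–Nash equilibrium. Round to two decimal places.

Drake's profit: π_D = (441 - 3Q)q_D - (135q_D). Setting ∂π_D/∂q_D = 0: 306 - 6q_D - 3(q_G + q_N) = 0.
Granite's first-order condition: 340 - 6q_G - 3(q_D + q_N) = 0.
Nimbus's profit: π_N = (441 - 3Q)q_N - (107q_N). Setting ∂π_N/∂q_N = 0: 334 - 6q_N - 3(q_D + q_G) = 0.
Adding the 3 conditions: 980 − 6Q − 6Q = 0, i.e. Q = 245/3.
Back-substituting: q_D = (306 − 245)/3 = 61/3, q_G = (340 − 245)/3 = 95/3, q_N = (334 − 245)/3 = 89/3.
Total output Q = 61/3 + 95/3 + 89/3 = 245/3.

81.67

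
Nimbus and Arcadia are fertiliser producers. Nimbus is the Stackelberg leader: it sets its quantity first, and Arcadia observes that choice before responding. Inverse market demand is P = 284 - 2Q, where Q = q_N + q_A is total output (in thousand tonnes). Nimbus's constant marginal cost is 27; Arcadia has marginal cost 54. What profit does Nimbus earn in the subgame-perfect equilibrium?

5041

Solve by backward induction. Given q_N, the follower Arcadia maximises π_A = (284 - 2q_N - 2q_A)q_A - 54q_A.
∂π_A/∂q_A = 230 - 2q_N - 4q_A = 0 gives the reaction function q_A = (230 - 2q_N)/4.
The leader anticipates this reaction. Substituting into P = 284 - 2Q gives P = 169 - q_N, so π_N = (169 - q_N)q_N - 27q_N.
The leader's first-order condition 142 - 2q_N = 0 yields q_N = 71.
Then q_A = (230 - 2·71)/4 = 22.
Price P = 284 - 2·93 = 98.
Nimbus's profit: (98 - 27)·71 = 5041.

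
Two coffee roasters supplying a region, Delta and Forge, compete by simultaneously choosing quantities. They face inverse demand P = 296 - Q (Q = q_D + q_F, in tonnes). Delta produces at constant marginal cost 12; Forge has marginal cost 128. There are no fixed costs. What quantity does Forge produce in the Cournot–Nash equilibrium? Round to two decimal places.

17.33

Delta's profit: π_D = (296 - Q)q_D - (12q_D). Setting ∂π_D/∂q_D = 0: 284 - 2q_D - (q_F) = 0.
Forge's first-order condition: 168 - 2q_F - (q_D) = 0.
Rearranging gives the reaction functions q_D = (284 - q_F)/2 and q_F = (168 - q_D)/2.
Substituting one into the other gives q_D = 400/3 and q_F = 52/3.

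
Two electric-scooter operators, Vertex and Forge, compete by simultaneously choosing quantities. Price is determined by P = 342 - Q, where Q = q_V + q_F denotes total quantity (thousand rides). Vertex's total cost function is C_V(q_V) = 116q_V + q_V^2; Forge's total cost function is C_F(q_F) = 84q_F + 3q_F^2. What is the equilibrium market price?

Vertex's profit: π_V = (342 - Q)q_V - (116q_V + q_V²). Setting ∂π_V/∂q_V = 0: 226 - 4q_V - (q_F) = 0.
Forge's first-order condition: 258 - 8q_F - (q_V) = 0.
So q_V = (226 - q_F)/4 and q_F = (258 - q_V)/8.
Substituting one into the other gives q_V = 50 and q_F = 26.
Total output Q = 76, so price P = 342 - 76 = 266.

266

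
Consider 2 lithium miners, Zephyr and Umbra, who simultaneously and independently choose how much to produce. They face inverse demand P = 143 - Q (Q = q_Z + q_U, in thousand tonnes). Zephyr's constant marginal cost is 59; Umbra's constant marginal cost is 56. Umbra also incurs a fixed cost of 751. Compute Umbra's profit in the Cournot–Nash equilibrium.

Zephyr's profit: π_Z = (143 - Q)q_Z - (59q_Z). Setting ∂π_Z/∂q_Z = 0: 84 - 2q_Z - (q_U) = 0.
Umbra's profit: π_U = (143 - Q)q_U - (56q_U). Setting ∂π_U/∂q_U = 0: 87 - 2q_U - (q_Z) = 0.
So q_Z = (84 - q_U)/2 and q_U = (87 - q_Z)/2.
Substituting one into the other gives q_Z = 27 and q_U = 30.
Price P = 143 - 57 = 86.
Umbra's profit: (86 - 56)·30 - 751 = 149.

149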